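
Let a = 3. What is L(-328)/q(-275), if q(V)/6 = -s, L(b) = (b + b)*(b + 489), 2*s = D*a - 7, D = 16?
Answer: 2576/3 ≈ 858.67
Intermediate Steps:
s = 41/2 (s = (16*3 - 7)/2 = (48 - 7)/2 = (½)*41 = 41/2 ≈ 20.500)
L(b) = 2*b*(489 + b) (L(b) = (2*b)*(489 + b) = 2*b*(489 + b))
q(V) = -123 (q(V) = 6*(-1*41/2) = 6*(-41/2) = -123)
L(-328)/q(-275) = (2*(-328)*(489 - 328))/(-123) = (2*(-328)*161)*(-1/123) = -105616*(-1/123) = 2576/3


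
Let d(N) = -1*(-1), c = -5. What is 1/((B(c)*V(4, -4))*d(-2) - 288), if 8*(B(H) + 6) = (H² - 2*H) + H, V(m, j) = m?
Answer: -1/297 ≈ -0.0033670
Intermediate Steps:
d(N) = 1
B(H) = -6 - H/8 + H²/8 (B(H) = -6 + ((H² - 2*H) + H)/8 = -6 + (H² - H)/8 = -6 + (-H/8 + H²/8) = -6 - H/8 + H²/8)
1/((B(c)*V(4, -4))*d(-2) - 288) = 1/(((-6 - ⅛*(-5) + (⅛)*(-5)²)*4)*1 - 288) = 1/(((-6 + 5/8 + (⅛)*25)*4)*1 - 288) = 1/(((-6 + 5/8 + 25/8)*4)*1 - 288) = 1/(-9/4*4*1 - 288) = 1/(-9*1 - 288) = 1/(-9 - 288) = 1/(-297) = -1/297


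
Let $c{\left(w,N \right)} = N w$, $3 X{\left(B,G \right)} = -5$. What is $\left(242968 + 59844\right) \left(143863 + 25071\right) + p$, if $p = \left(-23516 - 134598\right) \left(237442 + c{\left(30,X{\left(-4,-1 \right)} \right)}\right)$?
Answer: $13620243720$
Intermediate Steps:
$X{\left(B,G \right)} = - \frac{5}{3}$ ($X{\left(B,G \right)} = \frac{1}{3} \left(-5\right) = - \frac{5}{3}$)
$p = -37534998688$ ($p = \left(-23516 - 134598\right) \left(237442 - 50\right) = - 158114 \left(237442 - 50\right) = \left(-158114\right) 237392 = -37534998688$)
$\left(242968 + 59844\right) \left(143863 + 25071\right) + p = \left(242968 + 59844\right) \left(143863 + 25071\right) - 37534998688 = 302812 \cdot 168934 - 37534998688 = 51155242408 - 37534998688 = 13620243720$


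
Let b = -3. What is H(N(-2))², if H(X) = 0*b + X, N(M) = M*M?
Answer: 16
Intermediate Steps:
N(M) = M²
H(X) = X (H(X) = 0*(-3) + X = 0 + X = X)
H(N(-2))² = ((-2)²)² = 4² = 16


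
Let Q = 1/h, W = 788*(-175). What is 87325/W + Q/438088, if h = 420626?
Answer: -22987832585031/36301427008336 ≈ -0.63325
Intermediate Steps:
W = -137900
Q = 1/420626 ≈ 2.3774e-6
87325/W + Q/438088 = 87325/(-137900) + (1/420626)/438088 = 87325*(-1/137900) + (1/420626)*(1/438088) = -499/788 + 1/184271203088 = -22987832585031/36301427008336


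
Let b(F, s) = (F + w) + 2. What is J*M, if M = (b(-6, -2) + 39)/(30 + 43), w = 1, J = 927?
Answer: 33372/73 ≈ 457.15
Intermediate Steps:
b(F, s) = 3 + F (b(F, s) = (F + 1) + 2 = (1 + F) + 2 = 3 + F)
M = 36/73 (M = ((3 - 6) + 39)/(30 + 43) = (-3 + 39)/73 = 36*(1/73) = 36/73 ≈ 0.49315)
J*M = 927*(36/73) = 33372/73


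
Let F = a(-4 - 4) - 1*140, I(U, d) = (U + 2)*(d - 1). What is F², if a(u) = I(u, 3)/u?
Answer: 76729/4 ≈ 19182.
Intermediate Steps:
I(U, d) = (-1 + d)*(2 + U) (I(U, d) = (2 + U)*(-1 + d) = (-1 + d)*(2 + U))
a(u) = (4 + 2*u)/u (a(u) = (-2 - u + 2*3 + u*3)/u = (-2 - u + 6 + 3*u)/u = (4 + 2*u)/u)
F = -277/2 (F = (2 + 4/(-4 - 4)) - 1*140 = (2 + 4/(-8)) - 140 = (2 + 4*(-⅛)) - 140 = (2 - ½) - 140 = 3/2 - 140 = -277/2 ≈ -138.50)
F² = (-277/2)² = 76729/4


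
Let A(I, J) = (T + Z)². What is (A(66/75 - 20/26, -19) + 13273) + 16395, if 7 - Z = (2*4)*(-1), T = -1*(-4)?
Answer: 30029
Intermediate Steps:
T = 4
Z = 15 (Z = 7 - 2*4*(-1) = 7 - 8*(-1) = 7 - 1*(-8) = 7 + 8 = 15)
A(I, J) = 361 (A(I, J) = (4 + 15)² = 19² = 361)
(A(66/75 - 20/26, -19) + 13273) + 16395 = (361 + 13273) + 16395 = 13634 + 16395 = 30029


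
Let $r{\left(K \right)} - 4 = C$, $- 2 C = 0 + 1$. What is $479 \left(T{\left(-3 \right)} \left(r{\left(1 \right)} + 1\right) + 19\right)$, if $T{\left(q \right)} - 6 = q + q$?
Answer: $9101$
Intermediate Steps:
$T{\left(q \right)} = 6 + 2 q$ ($T{\left(q \right)} = 6 + \left(q + q\right) = 6 + 2 q$)
$C = - \frac{1}{2}$ ($C = - \frac{0 + 1}{2} = \left(- \frac{1}{2}\right) 1 = - \frac{1}{2} \approx -0.5$)
$r{\left(K \right)} = \frac{7}{2}$ ($r{\left(K \right)} = 4 - \frac{1}{2} = \frac{7}{2}$)
$479 \left(T{\left(-3 \right)} \left(r{\left(1 \right)} + 1\right) + 19\right) = 479 \left(\left(6 + 2 \left(-3\right)\right) \left(\frac{7}{2} + 1\right) + 19\right) = 479 \left(\left(6 - 6\right) \frac{9}{2} + 19\right) = 479 \left(0 \cdot \frac{9}{2} + 19\right) = 479 \left(0 + 19\right) = 479 \cdot 19 = 9101$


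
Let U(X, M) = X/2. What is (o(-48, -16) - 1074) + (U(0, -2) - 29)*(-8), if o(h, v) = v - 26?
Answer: -884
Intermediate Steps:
U(X, M) = X/2 (U(X, M) = X*(½) = X/2)
o(h, v) = -26 + v
(o(-48, -16) - 1074) + (U(0, -2) - 29)*(-8) = ((-26 - 16) - 1074) + ((½)*0 - 29)*(-8) = (-42 - 1074) + (0 - 29)*(-8) = -1116 - 29*(-8) = -1116 + 232 = -884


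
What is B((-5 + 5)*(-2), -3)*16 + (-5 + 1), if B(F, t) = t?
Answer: -52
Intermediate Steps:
B((-5 + 5)*(-2), -3)*16 + (-5 + 1) = -3*16 + (-5 + 1) = -48 - 4 = -52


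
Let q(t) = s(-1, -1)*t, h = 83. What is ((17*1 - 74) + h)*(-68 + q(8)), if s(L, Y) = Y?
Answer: -1976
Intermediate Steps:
q(t) = -t
((17*1 - 74) + h)*(-68 + q(8)) = ((17*1 - 74) + 83)*(-68 - 1*8) = ((17 - 74) + 83)*(-68 - 8) = (-57 + 83)*(-76) = 26*(-76) = -1976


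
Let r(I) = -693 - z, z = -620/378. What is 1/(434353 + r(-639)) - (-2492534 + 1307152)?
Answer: 97156338753289/81962050 ≈ 1.1854e+6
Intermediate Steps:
z = -310/189 (z = -620*1/378 = -310/189 ≈ -1.6402)
r(I) = -130667/189 (r(I) = -693 - 1*(-310/189) = -693 + 310/189 = -130667/189)
1/(434353 + r(-639)) - (-2492534 + 1307152) = 1/(434353 - 130667/189) - (-2492534 + 1307152) = 1/(81962050/189) - 1*(-1185382) = 189/81962050 + 1185382 = 97156338753289/81962050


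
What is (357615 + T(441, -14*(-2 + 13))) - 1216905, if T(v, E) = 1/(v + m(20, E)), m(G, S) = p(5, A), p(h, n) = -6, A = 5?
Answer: -373791149/435 ≈ -8.5929e+5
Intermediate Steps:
m(G, S) = -6
T(v, E) = 1/(-6 + v) (T(v, E) = 1/(v - 6) = 1/(-6 + v))
(357615 + T(441, -14*(-2 + 13))) - 1216905 = (357615 + 1/(-6 + 441)) - 1216905 = (357615 + 1/435) - 1216905 = 155562526/435 - 1216905 = -373791149/435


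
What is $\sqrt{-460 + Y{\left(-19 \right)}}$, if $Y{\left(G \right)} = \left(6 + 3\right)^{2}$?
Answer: $i \sqrt{379} \approx 19.468 i$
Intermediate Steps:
$Y{\left(G \right)} = 81$ ($Y{\left(G \right)} = 9^{2} = 81$)
$\sqrt{-460 + Y{\left(-19 \right)}} = \sqrt{-460 + 81} = \sqrt{-379} = i \sqrt{379}$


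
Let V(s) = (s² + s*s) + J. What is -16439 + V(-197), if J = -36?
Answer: 61143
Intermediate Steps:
V(s) = -36 + 2*s² (V(s) = (s² + s*s) - 36 = (s² + s²) - 36 = 2*s² - 36 = -36 + 2*s²)
-16439 + V(-197) = -16439 + (-36 + 2*(-197)²) = -16439 + (-36 + 2*38809) = -16439 + (-36 + 77618) = -16439 + 77582 = 61143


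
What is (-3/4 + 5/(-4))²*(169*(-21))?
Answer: -14196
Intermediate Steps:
(-3/4 + 5/(-4))²*(169*(-21)) = (-3*¼ + 5*(-¼))²*(-3549) = (-¾ - 5/4)²*(-3549) = (-2)²*(-3549) = 4*(-3549) = -14196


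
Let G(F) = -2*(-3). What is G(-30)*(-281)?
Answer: -1686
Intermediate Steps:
G(F) = 6
G(-30)*(-281) = 6*(-281) = -1686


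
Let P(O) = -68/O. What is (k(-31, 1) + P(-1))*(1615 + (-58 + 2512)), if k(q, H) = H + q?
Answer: 154622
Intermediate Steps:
(k(-31, 1) + P(-1))*(1615 + (-58 + 2512)) = ((1 - 31) - 68/(-1))*(1615 + (-58 + 2512)) = (-30 - 68*(-1))*(1615 + 2454) = (-30 + 68)*4069 = 38*4069 = 154622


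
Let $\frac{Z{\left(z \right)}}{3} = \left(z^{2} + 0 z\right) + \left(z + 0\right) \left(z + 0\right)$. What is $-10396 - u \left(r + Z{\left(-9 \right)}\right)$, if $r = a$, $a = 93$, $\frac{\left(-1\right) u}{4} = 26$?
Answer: $49820$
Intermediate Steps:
$u = -104$ ($u = \left(-4\right) 26 = -104$)
$r = 93$
$Z{\left(z \right)} = 6 z^{2}$ ($Z{\left(z \right)} = 3 \left(\left(z^{2} + 0 z\right) + \left(z + 0\right) \left(z + 0\right)\right) = 3 \left(\left(z^{2} + 0\right) + z z\right) = 3 \left(z^{2} + z^{2}\right) = 3 \cdot 2 z^{2} = 6 z^{2}$)
$-10396 - u \left(r + Z{\left(-9 \right)}\right) = -10396 - - 104 \left(93 + 6 \left(-9\right)^{2}\right) = -10396 - - 104 \left(93 + 6 \cdot 81\right) = -10396 - - 104 \left(93 + 486\right) = -10396 - \left(-104\right) 579 = -10396 - -60216 = -10396 + 60216 = 49820$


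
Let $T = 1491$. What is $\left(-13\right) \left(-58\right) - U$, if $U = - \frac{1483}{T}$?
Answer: $\frac{1125697}{1491} \approx 754.99$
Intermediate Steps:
$U = - \frac{1483}{1491} \approx -0.99463$
$\left(-13\right) \left(-58\right) - U = \left(-13\right) \left(-58\right) - - \frac{1483}{1491} = 754 + \frac{1483}{1491} = \frac{1125697}{1491}$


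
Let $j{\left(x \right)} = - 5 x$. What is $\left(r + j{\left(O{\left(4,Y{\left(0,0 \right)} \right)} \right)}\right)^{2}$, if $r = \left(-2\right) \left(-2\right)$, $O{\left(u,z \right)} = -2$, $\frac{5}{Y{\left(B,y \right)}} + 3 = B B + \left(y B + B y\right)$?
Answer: $196$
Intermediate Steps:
$Y{\left(B,y \right)} = \frac{5}{-3 + B^{2} + 2 B y}$ ($Y{\left(B,y \right)} = \frac{5}{-3 + \left(B B + \left(y B + B y\right)\right)} = \frac{5}{-3 + \left(B^{2} + \left(B y + B y\right)\right)} = \frac{5}{-3 + \left(B^{2} + 2 B y\right)} = \frac{5}{-3 + B^{2} + 2 B y}$)
$r = 4$
$\left(r + j{\left(O{\left(4,Y{\left(0,0 \right)} \right)} \right)}\right)^{2} = \left(4 - -10\right)^{2} = \left(4 + 10\right)^{2} = 14^{2} = 196$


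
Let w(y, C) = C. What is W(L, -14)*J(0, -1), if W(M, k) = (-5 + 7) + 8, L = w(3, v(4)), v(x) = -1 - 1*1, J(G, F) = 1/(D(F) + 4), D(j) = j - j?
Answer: 5/2 ≈ 2.5000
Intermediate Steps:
D(j) = 0
J(G, F) = 1/4 (J(G, F) = 1/(0 + 4) = 1/4)
v(x) = -2 (v(x) = -1 - 1 = -2)
L = -2
W(M, k) = 10 (W(M, k) = 2 + 8 = 10)
W(L, -14)*J(0, -1) = 10*(1/4) = 5/2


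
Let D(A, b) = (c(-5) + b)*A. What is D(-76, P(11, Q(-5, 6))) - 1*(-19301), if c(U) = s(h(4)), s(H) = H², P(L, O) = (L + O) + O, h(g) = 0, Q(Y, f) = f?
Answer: 17553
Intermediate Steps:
P(L, O) = L + 2*O
c(U) = 0 (c(U) = 0² = 0)
D(A, b) = A*b (D(A, b) = (0 + b)*A = b*A = A*b)
D(-76, P(11, Q(-5, 6))) - 1*(-19301) = -76*(11 + 2*6) - 1*(-19301) = -76*(11 + 12) + 19301 = -76*23 + 19301 = -1748 + 19301 = 17553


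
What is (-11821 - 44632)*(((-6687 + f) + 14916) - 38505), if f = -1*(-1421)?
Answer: 1628951315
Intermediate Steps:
f = 1421
(-11821 - 44632)*(((-6687 + f) + 14916) - 38505) = (-11821 - 44632)*(((-6687 + 1421) + 14916) - 38505) = -56453*((-5266 + 14916) - 38505) = -56453*(9650 - 38505) = -56453*(-28855) = 1628951315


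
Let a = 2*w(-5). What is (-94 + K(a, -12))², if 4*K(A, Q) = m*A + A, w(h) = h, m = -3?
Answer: 7921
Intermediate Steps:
a = -10 (a = 2*(-5) = -10)
K(A, Q) = -A/2 (K(A, Q) = (-3*A + A)/4 = (-2*A)/4 = -A/2)
(-94 + K(a, -12))² = (-94 - ½*(-10))² = (-94 + 5)² = (-89)² = 7921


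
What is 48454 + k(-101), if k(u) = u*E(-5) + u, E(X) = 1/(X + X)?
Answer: 483631/10 ≈ 48363.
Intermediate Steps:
E(X) = 1/(2*X)
k(u) = 9*u/10 (k(u) = u*((1/2)/(-5)) + u = u*((1/2)*(-1/5)) + u = u*(-1/10) + u = -u/10 + u = 9*u/10)
48454 + k(-101) = 48454 + (9/10)*(-101) = 48454 - 909/10 = 483631/10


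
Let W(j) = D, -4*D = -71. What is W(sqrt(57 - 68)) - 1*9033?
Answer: -36061/4 ≈ -9015.3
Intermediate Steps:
D = 71/4 (D = -1/4*(-71) = 71/4 ≈ 17.750)
W(j) = 71/4
W(sqrt(57 - 68)) - 1*9033 = 71/4 - 1*9033 = 71/4 - 9033 = -36061/4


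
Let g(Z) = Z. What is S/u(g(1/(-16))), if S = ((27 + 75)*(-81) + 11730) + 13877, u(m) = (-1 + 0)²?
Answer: 17345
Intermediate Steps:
u(m) = 1 (u(m) = (-1)² = 1)
S = 17345 (S = (102*(-81) + 11730) + 13877 = (-8262 + 11730) + 13877 = 3468 + 13877 = 17345)
S/u(g(1/(-16))) = 17345/1 = 17345*1 = 17345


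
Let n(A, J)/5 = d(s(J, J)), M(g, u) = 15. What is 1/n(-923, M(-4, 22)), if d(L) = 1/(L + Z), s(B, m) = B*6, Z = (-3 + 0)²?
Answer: 99/5 ≈ 19.800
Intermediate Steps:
Z = 9 (Z = (-3)² = 9)
s(B, m) = 6*B
d(L) = 1/(9 + L) (d(L) = 1/(L + 9) = 1/(9 + L))
n(A, J) = 5/(9 + 6*J)
1/n(-923, M(-4, 22)) = 1/(5/(3*(3 + 2*15))) = 1/(5/(3*(3 + 30))) = 1/((5/3)/33) = 1/((5/3)*(1/33)) = 1/(5/99) = 99/5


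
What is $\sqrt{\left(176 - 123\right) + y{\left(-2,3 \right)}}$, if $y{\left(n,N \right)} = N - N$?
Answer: $\sqrt{53} \approx 7.2801$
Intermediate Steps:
$y{\left(n,N \right)} = 0$
$\sqrt{\left(176 - 123\right) + y{\left(-2,3 \right)}} = \sqrt{\left(176 - 123\right) + 0} = \sqrt{53 + 0} = \sqrt{53}$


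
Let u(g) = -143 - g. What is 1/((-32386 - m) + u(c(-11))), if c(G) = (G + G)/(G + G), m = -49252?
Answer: 1/16722 ≈ 5.9801e-5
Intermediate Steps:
c(G) = 1 (c(G) = (2*G)/((2*G)) = (2*G)*(1/(2*G)) = 1)
1/((-32386 - m) + u(c(-11))) = 1/((-32386 - 1*(-49252)) + (-143 - 1*1)) = 1/((-32386 + 49252) + (-143 - 1)) = 1/(16866 - 144) = 1/16722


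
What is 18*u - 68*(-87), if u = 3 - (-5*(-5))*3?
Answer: 4620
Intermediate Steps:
u = -72 (u = 3 - 25*3 = 3 - 1*75 = 3 - 75 = -72)
18*u - 68*(-87) = 18*(-72) - 68*(-87) = -1296 + 5916 = 4620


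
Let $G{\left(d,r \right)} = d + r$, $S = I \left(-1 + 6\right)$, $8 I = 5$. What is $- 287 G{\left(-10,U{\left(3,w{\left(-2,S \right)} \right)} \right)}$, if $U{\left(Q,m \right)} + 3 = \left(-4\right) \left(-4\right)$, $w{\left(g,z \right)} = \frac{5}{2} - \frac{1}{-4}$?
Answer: $-861$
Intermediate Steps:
$I = \frac{5}{8}$ ($I = \frac{1}{8} \cdot 5 = \frac{5}{8} \approx 0.625$)
$S = \frac{25}{8}$ ($S = \frac{5 \left(-1 + 6\right)}{8} = \frac{5}{8} \cdot 5 = \frac{25}{8} \approx 3.125$)
$w{\left(g,z \right)} = \frac{11}{4}$ ($w{\left(g,z \right)} = 5 \cdot \frac{1}{2} - - \frac{1}{4} = \frac{5}{2} + \frac{1}{4} = \frac{11}{4}$)
$U{\left(Q,m \right)} = 13$ ($U{\left(Q,m \right)} = -3 - -16 = -3 + 16 = 13$)
$- 287 G{\left(-10,U{\left(3,w{\left(-2,S \right)} \right)} \right)} = - 287 \left(-10 + 13\right) = \left(-287\right) 3 = -861$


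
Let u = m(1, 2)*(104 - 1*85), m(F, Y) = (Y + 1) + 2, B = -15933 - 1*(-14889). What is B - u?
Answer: -1139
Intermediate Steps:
B = -1044 (B = -15933 + 14889 = -1044)
m(F, Y) = 3 + Y (m(F, Y) = (1 + Y) + 2 = 3 + Y)
u = 95 (u = (3 + 2)*(104 - 1*85) = 5*(104 - 85) = 5*19 = 95)
B - u = -1044 - 1*95 = -1044 - 95 = -1139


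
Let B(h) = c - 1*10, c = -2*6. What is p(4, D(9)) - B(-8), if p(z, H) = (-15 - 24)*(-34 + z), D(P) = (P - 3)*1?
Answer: 1192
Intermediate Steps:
c = -12
D(P) = -3 + P (D(P) = (-3 + P)*1 = -3 + P)
p(z, H) = 1326 - 39*z (p(z, H) = -39*(-34 + z) = 1326 - 39*z)
B(h) = -22 (B(h) = -12 - 1*10 = -12 - 10 = -22)
p(4, D(9)) - B(-8) = (1326 - 39*4) - 1*(-22) = (1326 - 156) + 22 = 1170 + 22 = 1192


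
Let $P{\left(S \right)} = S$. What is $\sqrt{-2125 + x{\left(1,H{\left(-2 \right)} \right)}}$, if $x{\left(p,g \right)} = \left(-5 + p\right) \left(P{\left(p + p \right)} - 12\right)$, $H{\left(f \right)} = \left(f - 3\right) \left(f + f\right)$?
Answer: $i \sqrt{2085} \approx 45.662 i$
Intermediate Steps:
$H{\left(f \right)} = 2 f \left(-3 + f\right)$ ($H{\left(f \right)} = \left(-3 + f\right) 2 f = 2 f \left(-3 + f\right)$)
$x{\left(p,g \right)} = \left(-12 + 2 p\right) \left(-5 + p\right)$ ($x{\left(p,g \right)} = \left(-5 + p\right) \left(\left(p + p\right) - 12\right) = \left(-5 + p\right) \left(2 p - 12\right) = \left(-5 + p\right) \left(-12 + 2 p\right) = \left(-12 + 2 p\right) \left(-5 + p\right)$)
$\sqrt{-2125 + x{\left(1,H{\left(-2 \right)} \right)}} = \sqrt{-2125 + \left(60 - 22 + 2 \cdot 1^{2}\right)} = \sqrt{-2125 + \left(60 - 22 + 2 \cdot 1\right)} = \sqrt{-2125 + \left(60 - 22 + 2\right)} = \sqrt{-2125 + 40} = \sqrt{-2085} = i \sqrt{2085}$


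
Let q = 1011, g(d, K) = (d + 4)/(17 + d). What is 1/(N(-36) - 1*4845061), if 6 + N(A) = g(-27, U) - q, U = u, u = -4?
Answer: -10/48460757 ≈ -2.0635e-7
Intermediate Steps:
U = -4
g(d, K) = (4 + d)/(17 + d)
N(A) = -10147/10 (N(A) = -6 + ((4 - 27)/(17 - 27) - 1*1011) = -6 + (-23/(-10) - 1011) = -6 + (-⅒*(-23) - 1011) = -6 + (23/10 - 1011) = -6 - 10087/10 = -10147/10)
1/(N(-36) - 1*4845061) = 1/(-10147/10 - 1*4845061) = 1/(-10147/10 - 4845061) = 1/(-48460757/10) = -10/48460757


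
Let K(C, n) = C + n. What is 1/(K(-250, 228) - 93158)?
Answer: -1/93180 ≈ -1.0732e-5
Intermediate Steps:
1/(K(-250, 228) - 93158) = 1/((-250 + 228) - 93158) = 1/(-22 - 93158) = 1/(-93180) = -1/93180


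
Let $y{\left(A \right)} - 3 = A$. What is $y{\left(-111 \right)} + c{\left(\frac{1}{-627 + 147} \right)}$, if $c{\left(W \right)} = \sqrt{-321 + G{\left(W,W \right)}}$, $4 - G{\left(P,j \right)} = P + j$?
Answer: $-108 + \frac{i \sqrt{1141185}}{60} \approx -108.0 + 17.804 i$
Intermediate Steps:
$y{\left(A \right)} = 3 + A$
$G{\left(P,j \right)} = 4 - P - j$ ($G{\left(P,j \right)} = 4 - \left(P + j\right) = 4 - P - j$)
$c{\left(W \right)} = \sqrt{-317 - 2 W}$ ($c{\left(W \right)} = \sqrt{-321 - \left(-4 + 2 W\right)} = \sqrt{-317 - 2 W}$)
$y{\left(-111 \right)} + c{\left(\frac{1}{-627 + 147} \right)} = \left(3 - 111\right) + \sqrt{-317 - \frac{2}{-627 + 147}} = -108 + \sqrt{-317 - \frac{2}{-480}} = -108 + \sqrt{-317 - - \frac{1}{240}} = -108 + \sqrt{-317 + \frac{1}{240}} = -108 + \sqrt{- \frac{76079}{240}} = -108 + \frac{i \sqrt{1141185}}{60}$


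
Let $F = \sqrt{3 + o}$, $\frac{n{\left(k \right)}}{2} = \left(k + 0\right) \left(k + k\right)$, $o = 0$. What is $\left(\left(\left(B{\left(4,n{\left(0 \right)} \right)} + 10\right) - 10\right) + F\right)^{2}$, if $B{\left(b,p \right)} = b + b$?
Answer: $\left(8 + \sqrt{3}\right)^{2} \approx 94.713$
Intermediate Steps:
$n{\left(k \right)} = 4 k^{2}$ ($n{\left(k \right)} = 2 \left(k + 0\right) \left(k + k\right) = 2 k 2 k = 2 \cdot 2 k^{2} = 4 k^{2}$)
$B{\left(b,p \right)} = 2 b$
$F = \sqrt{3}$ ($F = \sqrt{3 + 0} = \sqrt{3} \approx 1.732$)
$\left(\left(\left(B{\left(4,n{\left(0 \right)} \right)} + 10\right) - 10\right) + F\right)^{2} = \left(\left(\left(2 \cdot 4 + 10\right) - 10\right) + \sqrt{3}\right)^{2} = \left(\left(\left(8 + 10\right) - 10\right) + \sqrt{3}\right)^{2} = \left(\left(18 - 10\right) + \sqrt{3}\right)^{2} = \left(8 + \sqrt{3}\right)^{2}$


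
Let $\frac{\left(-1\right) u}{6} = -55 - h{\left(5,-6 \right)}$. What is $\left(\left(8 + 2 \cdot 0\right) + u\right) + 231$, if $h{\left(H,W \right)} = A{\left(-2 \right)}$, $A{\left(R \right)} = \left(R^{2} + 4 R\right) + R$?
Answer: $533$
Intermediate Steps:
$A{\left(R \right)} = R^{2} + 5 R$
$h{\left(H,W \right)} = -6$ ($h{\left(H,W \right)} = - 2 \left(5 - 2\right) = \left(-2\right) 3 = -6$)
$u = 294$ ($u = - 6 \left(-55 - -6\right) = - 6 \left(-55 + 6\right) = \left(-6\right) \left(-49\right) = 294$)
$\left(\left(8 + 2 \cdot 0\right) + u\right) + 231 = \left(\left(8 + 2 \cdot 0\right) + 294\right) + 231 = \left(\left(8 + 0\right) + 294\right) + 231 = \left(8 + 294\right) + 231 = 302 + 231 = 533$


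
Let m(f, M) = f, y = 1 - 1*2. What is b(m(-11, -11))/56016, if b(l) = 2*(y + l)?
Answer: -1/2334 ≈ -0.00042845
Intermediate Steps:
y = -1 (y = 1 - 2 = -1)
b(l) = -2 + 2*l (b(l) = 2*(-1 + l) = -2 + 2*l)
b(m(-11, -11))/56016 = (-2 + 2*(-11))/56016 = (-2 - 22)*(1/56016) = -24*1/56016 = -1/2334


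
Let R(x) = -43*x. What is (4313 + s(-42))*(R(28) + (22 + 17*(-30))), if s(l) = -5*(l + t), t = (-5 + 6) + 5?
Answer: -7602156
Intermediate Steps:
t = 6 (t = 1 + 5 = 6)
s(l) = -30 - 5*l (s(l) = -5*(l + 6) = -5*(6 + l) = -30 - 5*l)
(4313 + s(-42))*(R(28) + (22 + 17*(-30))) = (4313 + (-30 - 5*(-42)))*(-43*28 + (22 + 17*(-30))) = (4313 + (-30 + 210))*(-1204 + (22 - 510)) = (4313 + 180)*(-1204 - 488) = 4493*(-1692) = -7602156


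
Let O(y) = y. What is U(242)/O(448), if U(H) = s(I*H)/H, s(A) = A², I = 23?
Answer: 64009/224 ≈ 285.75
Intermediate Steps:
U(H) = 529*H (U(H) = (23*H)²/H = (529*H²)/H = 529*H)
U(242)/O(448) = (529*242)/448 = 128018*(1/448) = 64009/224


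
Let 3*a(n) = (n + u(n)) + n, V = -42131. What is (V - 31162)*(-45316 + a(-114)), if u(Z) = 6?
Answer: 3326769270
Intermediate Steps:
a(n) = 2 + 2*n/3 (a(n) = ((n + 6) + n)/3 = ((6 + n) + n)/3 = (6 + 2*n)/3 = 2 + 2*n/3)
(V - 31162)*(-45316 + a(-114)) = (-42131 - 31162)*(-45316 + (2 + (2/3)*(-114))) = -73293*(-45316 + (2 - 76)) = -73293*(-45316 - 74) = -73293*(-45390) = 3326769270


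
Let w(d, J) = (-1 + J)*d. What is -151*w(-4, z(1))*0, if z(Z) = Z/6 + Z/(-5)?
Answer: 0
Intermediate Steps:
z(Z) = -Z/30 (z(Z) = Z*(⅙) + Z*(-⅕) = Z/6 - Z/5 = -Z/30)
w(d, J) = d*(-1 + J)
-151*w(-4, z(1))*0 = -151*(-4*(-1 - 1/30*1))*0 = -151*(-4*(-1 - 1/30))*0 = -151*(-4*(-31/30))*0 = -9362*0/15 = -151*0 = 0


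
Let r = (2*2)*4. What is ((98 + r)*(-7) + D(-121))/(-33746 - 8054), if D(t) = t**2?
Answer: -13843/41800 ≈ -0.33117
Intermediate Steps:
r = 16 (r = 4*4 = 16)
((98 + r)*(-7) + D(-121))/(-33746 - 8054) = ((98 + 16)*(-7) + (-121)**2)/(-33746 - 8054) = (114*(-7) + 14641)/(-41800) = (-798 + 14641)*(-1/41800) = 13843*(-1/41800) = -13843/41800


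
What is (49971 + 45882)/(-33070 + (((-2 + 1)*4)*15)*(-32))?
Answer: -1077/350 ≈ -3.0771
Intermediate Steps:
(49971 + 45882)/(-33070 + (((-2 + 1)*4)*15)*(-32)) = 95853/(-33070 + (-1*4*15)*(-32)) = 95853/(-33070 - 4*15*(-32)) = 95853/(-33070 - 60*(-32)) = 95853/(-33070 + 1920) = 95853/(-31150) = 95853*(-1/31150) = -1077/350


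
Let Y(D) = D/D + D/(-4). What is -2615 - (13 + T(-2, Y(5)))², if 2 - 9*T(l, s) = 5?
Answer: -24979/9 ≈ -2775.4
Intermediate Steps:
Y(D) = 1 - D/4 (Y(D) = 1 + D*(-¼) = 1 - D/4)
T(l, s) = -⅓ (T(l, s) = 2/9 - ⅑*5 = 2/9 - 5/9 = -⅓)
-2615 - (13 + T(-2, Y(5)))² = -2615 - (13 - ⅓)² = -2615 - (38/3)² = -2615 - 1*1444/9 = -2615 - 1444/9 = -24979/9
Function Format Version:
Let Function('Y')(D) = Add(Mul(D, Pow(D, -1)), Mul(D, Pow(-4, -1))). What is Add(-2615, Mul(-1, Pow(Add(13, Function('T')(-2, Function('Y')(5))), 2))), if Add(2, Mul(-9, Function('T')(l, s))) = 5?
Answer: Rational(-24979, 9) ≈ -2775.4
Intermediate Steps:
Function('Y')(D) = Add(1, Mul(Rational(-1, 4), D)) (Function('Y')(D) = Add(1, Mul(D, Rational(-1, 4))) = Add(1, Mul(Rational(-1, 4), D)))
Function('T')(l, s) = Rational(-1, 3) (Function('T')(l, s) = Add(Rational(2, 9), Mul(Rational(-1, 9), 5)) = Add(Rational(2, 9), Rational(-5, 9)) = Rational(-1, 3))
Add(-2615, Mul(-1, Pow(Add(13, Function('T')(-2, Function('Y')(5))), 2))) = Add(-2615, Mul(-1, Pow(Add(13, Rational(-1, 3)), 2))) = Add(-2615, Mul(-1, Pow(Rational(38, 3), 2))) = Add(-2615, Mul(-1, Rational(1444, 9))) = Add(-2615, Rational(-1444, 9)) = Rational(-24979, 9)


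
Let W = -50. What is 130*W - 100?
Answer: -6600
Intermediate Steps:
130*W - 100 = 130*(-50) - 100 = -6500 - 100 = -6600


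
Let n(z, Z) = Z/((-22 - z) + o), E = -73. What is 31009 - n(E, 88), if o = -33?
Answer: 279037/9 ≈ 31004.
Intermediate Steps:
n(z, Z) = Z/(-55 - z) (n(z, Z) = Z/((-22 - z) - 33) = Z/(-55 - z))
31009 - n(E, 88) = 31009 - (-1)*88/(55 - 73) = 31009 - (-1)*88/(-18) = 31009 - (-1)*88*(-1)/18 = 31009 - 1*44/9 = 31009 - 44/9 = 279037/9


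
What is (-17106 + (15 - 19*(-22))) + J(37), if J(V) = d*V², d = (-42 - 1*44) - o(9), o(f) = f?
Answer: -146728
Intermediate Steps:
d = -95 (d = (-42 - 1*44) - 1*9 = (-42 - 44) - 9 = -86 - 9 = -95)
J(V) = -95*V²
(-17106 + (15 - 19*(-22))) + J(37) = (-17106 + (15 - 19*(-22))) - 95*37² = (-17106 + (15 + 418)) - 95*1369 = (-17106 + 433) - 130055 = -16673 - 130055 = -146728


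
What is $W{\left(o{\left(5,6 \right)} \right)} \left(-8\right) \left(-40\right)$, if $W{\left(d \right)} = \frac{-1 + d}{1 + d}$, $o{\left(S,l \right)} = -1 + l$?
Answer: $\frac{640}{3} \approx 213.33$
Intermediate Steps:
$W{\left(d \right)} = \frac{-1 + d}{1 + d}$
$W{\left(o{\left(5,6 \right)} \right)} \left(-8\right) \left(-40\right) = \frac{-1 + \left(-1 + 6\right)}{1 + \left(-1 + 6\right)} \left(-8\right) \left(-40\right) = \frac{-1 + 5}{1 + 5} \left(-8\right) \left(-40\right) = \frac{1}{6} \cdot 4 \left(-8\right) \left(-40\right) = \frac{2}{3} \left(-8\right) \left(-40\right) = \left(- \frac{16}{3}\right) \left(-40\right) = \frac{640}{3}$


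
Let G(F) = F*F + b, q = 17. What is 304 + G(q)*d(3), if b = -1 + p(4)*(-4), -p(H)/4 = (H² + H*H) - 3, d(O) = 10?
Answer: 7824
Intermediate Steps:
p(H) = 12 - 8*H² (p(H) = -4*((H² + H*H) - 3) = -4*((H² + H²) - 3) = -4*(2*H² - 3) = -4*(-3 + 2*H²) = 12 - 8*H²)
b = 463 (b = -1 + (12 - 8*4²)*(-4) = -1 + (12 - 8*16)*(-4) = -1 + (12 - 128)*(-4) = -1 - 116*(-4) = -1 + 464 = 463)
G(F) = 463 + F² (G(F) = F*F + 463 = F² + 463 = 463 + F²)
304 + G(q)*d(3) = 304 + (463 + 17²)*10 = 304 + (463 + 289)*10 = 304 + 752*10 = 304 + 7520 = 7824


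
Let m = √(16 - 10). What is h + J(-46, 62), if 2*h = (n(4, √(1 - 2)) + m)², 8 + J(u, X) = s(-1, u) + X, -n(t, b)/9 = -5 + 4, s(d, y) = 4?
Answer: 203/2 + 9*√6 ≈ 123.55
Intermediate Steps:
n(t, b) = 9 (n(t, b) = -9*(-5 + 4) = -9*(-1) = 9)
m = √6 ≈ 2.4495
J(u, X) = -4 + X (J(u, X) = -8 + (4 + X) = -4 + X)
h = (9 + √6)²/2 ≈ 65.545
h + J(-46, 62) = (9 + √6)²/2 + (-4 + 62) = (9 + √6)²/2 + 58 = 58 + (9 + √6)²/2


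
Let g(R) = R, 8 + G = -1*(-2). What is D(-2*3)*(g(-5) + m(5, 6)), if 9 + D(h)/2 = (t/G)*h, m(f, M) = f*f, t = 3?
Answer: -240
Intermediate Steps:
G = -6 (G = -8 - 1*(-2) = -8 + 2 = -6)
m(f, M) = f²
D(h) = -18 - h (D(h) = -18 + 2*((3/(-6))*h) = -18 + 2*((3*(-⅙))*h) = -18 + 2*(-h/2) = -18 - h)
D(-2*3)*(g(-5) + m(5, 6)) = (-18 - (-2)*3)*(-5 + 5²) = (-18 - 1*(-6))*(-5 + 25) = (-18 + 6)*20 = -12*20 = -240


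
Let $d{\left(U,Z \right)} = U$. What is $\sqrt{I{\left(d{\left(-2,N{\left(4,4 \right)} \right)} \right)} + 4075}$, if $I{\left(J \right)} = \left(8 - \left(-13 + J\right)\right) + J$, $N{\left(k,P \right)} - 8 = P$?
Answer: $64$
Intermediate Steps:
$N{\left(k,P \right)} = 8 + P$
$I{\left(J \right)} = 21$ ($I{\left(J \right)} = \left(21 - J\right) + J = 21$)
$\sqrt{I{\left(d{\left(-2,N{\left(4,4 \right)} \right)} \right)} + 4075} = \sqrt{21 + 4075} = \sqrt{4096} = 64$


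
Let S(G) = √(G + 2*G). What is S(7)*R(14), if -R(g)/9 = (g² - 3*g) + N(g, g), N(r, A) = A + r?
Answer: -1638*√21 ≈ -7506.3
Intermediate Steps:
R(g) = -9*g² + 9*g (R(g) = -9*((g² - 3*g) + (g + g)) = -9*((g² - 3*g) + 2*g) = -9*(g² - g) = -9*g² + 9*g)
S(G) = √3*√G (S(G) = √(3*G) = √3*√G)
S(7)*R(14) = (√3*√7)*(9*14*(1 - 1*14)) = √21*(9*14*(1 - 14)) = √21*(9*14*(-13)) = √21*(-1638) = -1638*√21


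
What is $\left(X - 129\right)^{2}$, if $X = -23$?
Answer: $23104$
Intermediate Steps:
$\left(X - 129\right)^{2} = \left(-23 - 129\right)^{2} = \left(-152\right)^{2} = 23104$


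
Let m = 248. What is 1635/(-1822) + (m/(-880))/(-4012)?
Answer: -360750859/402042520 ≈ -0.89729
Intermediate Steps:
1635/(-1822) + (m/(-880))/(-4012) = 1635/(-1822) + (248/(-880))/(-4012) = 1635*(-1/1822) + (248*(-1/880))*(-1/4012) = -1635/1822 - 31/110*(-1/4012) = -1635/1822 + 31/441320 = -360750859/402042520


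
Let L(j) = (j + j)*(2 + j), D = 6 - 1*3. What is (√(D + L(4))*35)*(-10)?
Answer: -350*√51 ≈ -2499.5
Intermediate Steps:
D = 3 (D = 6 - 3 = 3)
L(j) = 2*j*(2 + j) (L(j) = (2*j)*(2 + j) = 2*j*(2 + j))
(√(D + L(4))*35)*(-10) = (√(3 + 2*4*(2 + 4))*35)*(-10) = (√(3 + 2*4*6)*35)*(-10) = (√(3 + 48)*35)*(-10) = (√51*35)*(-10) = (35*√51)*(-10) = -350*√51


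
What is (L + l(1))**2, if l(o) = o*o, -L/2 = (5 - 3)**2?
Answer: 49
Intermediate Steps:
L = -8 (L = -2*(5 - 3)**2 = -2*2**2 = -2*4 = -8)
l(o) = o**2
(L + l(1))**2 = (-8 + 1**2)**2 = (-8 + 1)**2 = (-7)**2 = 49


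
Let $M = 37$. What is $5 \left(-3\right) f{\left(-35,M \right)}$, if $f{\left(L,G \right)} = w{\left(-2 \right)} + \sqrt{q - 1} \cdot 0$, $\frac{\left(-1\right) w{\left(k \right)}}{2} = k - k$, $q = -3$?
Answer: $0$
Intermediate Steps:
$w{\left(k \right)} = 0$ ($w{\left(k \right)} = - 2 \left(k - k\right) = \left(-2\right) 0 = 0$)
$f{\left(L,G \right)} = 0$ ($f{\left(L,G \right)} = 0 + \sqrt{-3 - 1} \cdot 0 = 0 + \sqrt{-4} \cdot 0 = 0 + 2 i 0 = 0 + 0 = 0$)
$5 \left(-3\right) f{\left(-35,M \right)} = 5 \left(-3\right) 0 = \left(-15\right) 0 = 0$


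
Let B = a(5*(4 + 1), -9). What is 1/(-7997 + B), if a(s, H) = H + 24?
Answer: -1/7982 ≈ -0.00012528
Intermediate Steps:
a(s, H) = 24 + H
B = 15 (B = 24 - 9 = 15)
1/(-7997 + B) = 1/(-7997 + 15) = 1/(-7982) = -1/7982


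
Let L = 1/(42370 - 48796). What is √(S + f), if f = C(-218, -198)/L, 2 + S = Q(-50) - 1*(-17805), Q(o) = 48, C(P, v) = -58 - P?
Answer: I*√1010309 ≈ 1005.1*I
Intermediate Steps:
L = -1/6426 (L = 1/(-6426) = -1/6426 ≈ -0.00015562)
S = 17851 (S = -2 + (48 - 1*(-17805)) = -2 + (48 + 17805) = -2 + 17853 = 17851)
f = -1028160 (f = (-58 - 1*(-218))/(-1/6426) = (-58 + 218)*(-6426) = 160*(-6426) = -1028160)
√(S + f) = √(17851 - 1028160) = √(-1010309) = I*√1010309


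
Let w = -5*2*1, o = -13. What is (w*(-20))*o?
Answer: -2600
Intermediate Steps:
w = -10 (w = -10*1 = -10)
(w*(-20))*o = -10*(-20)*(-13) = 200*(-13) = -2600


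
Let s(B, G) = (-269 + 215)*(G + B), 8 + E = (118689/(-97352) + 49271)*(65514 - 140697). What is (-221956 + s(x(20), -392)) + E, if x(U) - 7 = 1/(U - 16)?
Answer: -360635725372149/97352 ≈ -3.7045e+9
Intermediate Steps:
x(U) = 7 + 1/(-16 + U) (x(U) = 7 + 1/(U - 16) = 7 + 1/(-16 + U))
E = -360616140145465/97352 (E = -8 + (118689/(-97352) + 49271)*(65514 - 140697) = -8 + (118689*(-1/97352) + 49271)*(-75183) = -8 + (-118689/97352 + 49271)*(-75183) = -8 + (4796511703/97352)*(-75183) = -8 - 360616139366649/97352 = -360616140145465/97352 ≈ -3.7043e+9)
s(B, G) = -54*B - 54*G (s(B, G) = -54*(B + G) = -54*B - 54*G)
(-221956 + s(x(20), -392)) + E = (-221956 + (-54*(-111 + 7*20)/(-16 + 20) - 54*(-392))) - 360616140145465/97352 = (-221956 + (-54*(-111 + 140)/4 + 21168)) - 360616140145465/97352 = (-221956 + (-27*29/2 + 21168)) - 360616140145465/97352 = (-221956 + (-54*29/4 + 21168)) - 360616140145465/97352 = (-221956 + (-783/2 + 21168)) - 360616140145465/97352 = (-221956 + 41553/2) - 360616140145465/97352 = -402359/2 - 360616140145465/97352 = -360635725372149/97352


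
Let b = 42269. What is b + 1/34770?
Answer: 1469693131/34770 ≈ 42269.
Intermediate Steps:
b + 1/34770 = 42269 + 1/34770 = 1469693131/34770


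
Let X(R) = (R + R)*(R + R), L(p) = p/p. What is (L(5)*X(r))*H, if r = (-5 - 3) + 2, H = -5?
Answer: -720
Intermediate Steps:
r = -6 (r = -8 + 2 = -6)
L(p) = 1
X(R) = 4*R² (X(R) = (2*R)*(2*R) = 4*R²)
(L(5)*X(r))*H = (1*(4*(-6)²))*(-5) = (1*(4*36))*(-5) = (1*144)*(-5) = 144*(-5) = -720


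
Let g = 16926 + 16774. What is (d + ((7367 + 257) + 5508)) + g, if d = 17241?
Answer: 64073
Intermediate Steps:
g = 33700
(d + ((7367 + 257) + 5508)) + g = (17241 + ((7367 + 257) + 5508)) + 33700 = (17241 + (7624 + 5508)) + 33700 = (17241 + 13132) + 33700 = 30373 + 33700 = 64073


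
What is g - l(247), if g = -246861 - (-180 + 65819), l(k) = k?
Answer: -312747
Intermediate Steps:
g = -312500 (g = -246861 - 1*65639 = -246861 - 65639 = -312500)
g - l(247) = -312500 - 1*247 = -312500 - 247 = -312747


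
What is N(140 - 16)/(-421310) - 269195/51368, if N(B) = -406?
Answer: -56696845021/10820926040 ≈ -5.2396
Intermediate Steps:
N(140 - 16)/(-421310) - 269195/51368 = -406/(-421310) - 269195/51368 = -406*(-1/421310) - 269195*1/51368 = 203/210655 - 269195/51368 = -56696845021/10820926040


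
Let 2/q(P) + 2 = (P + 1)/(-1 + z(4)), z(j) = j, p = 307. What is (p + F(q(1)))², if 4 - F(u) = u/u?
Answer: 96100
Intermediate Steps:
q(P) = 2/(-5/3 + P/3) (q(P) = 2/(-2 + (P + 1)/(-1 + 4)) = 2/(-2 + (1 + P)/3) = 2/(-2 + (1 + P)*(⅓)) = 2/(-2 + (⅓ + P/3)) = 2/(-5/3 + P/3))
F(u) = 3 (F(u) = 4 - u/u = 4 - 1*1 = 4 - 1 = 3)
(p + F(q(1)))² = (307 + 3)² = 310² = 96100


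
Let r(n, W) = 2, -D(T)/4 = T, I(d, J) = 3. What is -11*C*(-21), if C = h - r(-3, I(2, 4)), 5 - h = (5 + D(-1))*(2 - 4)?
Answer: 4851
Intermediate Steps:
D(T) = -4*T
h = 23 (h = 5 - (5 - 4*(-1))*(2 - 4) = 5 - (5 + 4)*(-2) = 5 - 9*(-2) = 5 - 1*(-18) = 5 + 18 = 23)
C = 21 (C = 23 - 1*2 = 23 - 2 = 21)
-11*C*(-21) = -11*21*(-21) = -231*(-21) = 4851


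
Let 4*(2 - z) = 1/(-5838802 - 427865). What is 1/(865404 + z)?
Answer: 25066668/21692844887209 ≈ 1.1555e-6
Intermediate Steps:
z = 50133337/25066668 (z = 2 - 1/(4*(-5838802 - 427865)) = 2 - ¼/(-6266667) = 2 - ¼*(-1/6266667) = 2 + 1/25066668 = 50133337/25066668 ≈ 2.0000)
1/(865404 + z) = 1/(865404 + 50133337/25066668) = 1/(21692844887209/25066668) = 25066668/21692844887209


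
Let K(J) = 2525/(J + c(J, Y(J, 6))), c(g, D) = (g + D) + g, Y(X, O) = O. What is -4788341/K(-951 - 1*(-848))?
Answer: 14365023/25 ≈ 5.7460e+5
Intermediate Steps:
c(g, D) = D + 2*g (c(g, D) = (D + g) + g = D + 2*g)
K(J) = 2525/(6 + 3*J) (K(J) = 2525/(J + (6 + 2*J)) = 2525/(6 + 3*J))
-4788341/K(-951 - 1*(-848)) = -4788341/(2525/(3*(2 + (-951 - 1*(-848))))) = -4788341/(2525/(3*(2 + (-951 + 848)))) = -4788341/(2525/(3*(2 - 103))) = -4788341/((2525/3)/(-101)) = -4788341/((2525/3)*(-1/101)) = -4788341/(-25/3) = -4788341*(-3/25) = 14365023/25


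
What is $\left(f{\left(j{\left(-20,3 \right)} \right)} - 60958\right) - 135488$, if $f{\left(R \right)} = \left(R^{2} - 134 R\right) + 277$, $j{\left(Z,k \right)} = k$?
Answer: $-196562$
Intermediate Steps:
$f{\left(R \right)} = 277 + R^{2} - 134 R$
$\left(f{\left(j{\left(-20,3 \right)} \right)} - 60958\right) - 135488 = \left(\left(277 + 3^{2} - 402\right) - 60958\right) - 135488 = \left(\left(277 + 9 - 402\right) - 60958\right) - 135488 = \left(-116 - 60958\right) - 135488 = -61074 - 135488 = -196562$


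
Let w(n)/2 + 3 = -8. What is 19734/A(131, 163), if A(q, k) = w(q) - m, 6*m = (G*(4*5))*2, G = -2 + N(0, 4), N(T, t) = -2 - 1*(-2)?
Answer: -2277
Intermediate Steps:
w(n) = -22 (w(n) = -6 + 2*(-8) = -6 - 16 = -22)
N(T, t) = 0 (N(T, t) = -2 + 2 = 0)
G = -2 (G = -2 + 0 = -2)
m = -40/3 (m = (-8*5*2)/6 = (-2*20*2)/6 = (-40*2)/6 = (⅙)*(-80) = -40/3 ≈ -13.333)
A(q, k) = -26/3 (A(q, k) = -22 - 1*(-40/3) = -22 + 40/3 = -26/3)
19734/A(131, 163) = 19734/(-26/3) = 19734*(-3/26) = -2277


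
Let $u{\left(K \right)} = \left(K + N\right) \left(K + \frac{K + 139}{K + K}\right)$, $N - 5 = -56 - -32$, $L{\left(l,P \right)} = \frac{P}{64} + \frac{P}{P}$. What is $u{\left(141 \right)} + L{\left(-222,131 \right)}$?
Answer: $\frac{156351463}{9024} \approx 17326.0$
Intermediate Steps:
$L{\left(l,P \right)} = 1 + \frac{P}{64}$ ($L{\left(l,P \right)} = P \frac{1}{64} + 1 = \frac{P}{64} + 1 = 1 + \frac{P}{64}$)
$N = -19$ ($N = 5 - 24 = -19$)
$u{\left(K \right)} = \left(-19 + K\right) \left(K + \frac{139 + K}{2 K}\right)$ ($u{\left(K \right)} = \left(K - 19\right) \left(K + \frac{K + 139}{K + K}\right) = \left(-19 + K\right) \left(K + \frac{139 + K}{2 K}\right)$)
$u{\left(141 \right)} + L{\left(-222,131 \right)} = \left(60 + 141^{2} - \frac{2641}{2 \cdot 141} - \frac{5217}{2}\right) + \left(1 + \frac{1}{64} \cdot 131\right) = \left(60 + 19881 - \frac{2641}{282} - \frac{5217}{2}\right) + \left(1 + \frac{131}{64}\right) = \left(60 + 19881 - \frac{2641}{282} - \frac{5217}{2}\right) + \frac{195}{64} = \frac{2442562}{141} + \frac{195}{64} = \frac{156351463}{9024}$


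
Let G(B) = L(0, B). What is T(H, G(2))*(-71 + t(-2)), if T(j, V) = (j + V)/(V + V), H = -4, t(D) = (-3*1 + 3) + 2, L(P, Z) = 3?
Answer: 23/2 ≈ 11.500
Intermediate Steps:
G(B) = 3
t(D) = 2 (t(D) = (-3 + 3) + 2 = 0 + 2 = 2)
T(j, V) = (V + j)/(2*V) (T(j, V) = (V + j)/((2*V)) = (V + j)*(1/(2*V)) = (V + j)/(2*V))
T(H, G(2))*(-71 + t(-2)) = ((½)*(3 - 4)/3)*(-71 + 2) = ((½)*(⅓)*(-1))*(-69) = -⅙*(-69) = 23/2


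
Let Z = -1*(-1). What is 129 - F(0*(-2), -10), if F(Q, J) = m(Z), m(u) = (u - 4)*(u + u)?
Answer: 135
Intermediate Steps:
Z = 1
m(u) = 2*u*(-4 + u) (m(u) = (-4 + u)*(2*u) = 2*u*(-4 + u))
F(Q, J) = -6 (F(Q, J) = 2*1*(-4 + 1) = 2*1*(-3) = -6)
129 - F(0*(-2), -10) = 129 - 1*(-6) = 129 + 6 = 135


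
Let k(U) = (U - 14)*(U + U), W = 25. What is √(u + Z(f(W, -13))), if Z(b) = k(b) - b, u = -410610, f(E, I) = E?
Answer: 3*I*√45565 ≈ 640.38*I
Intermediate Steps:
k(U) = 2*U*(-14 + U) (k(U) = (-14 + U)*(2*U) = 2*U*(-14 + U))
Z(b) = -b + 2*b*(-14 + b) (Z(b) = 2*b*(-14 + b) - b = -b + 2*b*(-14 + b))
√(u + Z(f(W, -13))) = √(-410610 + 25*(-29 + 2*25)) = √(-410610 + 25*(-29 + 50)) = √(-410610 + 25*21) = √(-410610 + 525) = √(-410085) = 3*I*√45565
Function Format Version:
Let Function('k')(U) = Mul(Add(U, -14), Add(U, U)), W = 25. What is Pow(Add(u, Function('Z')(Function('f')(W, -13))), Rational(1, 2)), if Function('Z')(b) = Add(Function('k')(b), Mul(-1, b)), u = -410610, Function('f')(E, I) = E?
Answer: Mul(3, I, Pow(45565, Rational(1, 2))) ≈ Mul(640.38, I)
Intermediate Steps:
Function('k')(U) = Mul(2, U, Add(-14, U)) (Function('k')(U) = Mul(Add(-14, U), Mul(2, U)) = Mul(2, U, Add(-14, U)))
Function('Z')(b) = Add(Mul(-1, b), Mul(2, b, Add(-14, b))) (Function('Z')(b) = Add(Mul(2, b, Add(-14, b)), Mul(-1, b)) = Add(Mul(-1, b), Mul(2, b, Add(-14, b))))
Pow(Add(u, Function('Z')(Function('f')(W, -13))), Rational(1, 2)) = Pow(Add(-410610, Mul(25, Add(-29, Mul(2, 25)))), Rational(1, 2)) = Pow(Add(-410610, Mul(25, Add(-29, 50))), Rational(1, 2)) = Pow(Add(-410610, Mul(25, 21)), Rational(1, 2)) = Pow(Add(-410610, 525), Rational(1, 2)) = Pow(-410085, Rational(1, 2)) = Mul(3, I, Pow(45565, Rational(1, 2)))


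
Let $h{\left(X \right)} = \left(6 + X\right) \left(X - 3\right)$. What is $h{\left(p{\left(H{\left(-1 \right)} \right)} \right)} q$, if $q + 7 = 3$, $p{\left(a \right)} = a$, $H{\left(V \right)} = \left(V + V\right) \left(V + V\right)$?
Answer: $-40$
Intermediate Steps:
$H{\left(V \right)} = 4 V^{2}$ ($H{\left(V \right)} = 2 V 2 V = 4 V^{2}$)
$q = -4$ ($q = -7 + 3 = -4$)
$h{\left(X \right)} = \left(-3 + X\right) \left(6 + X\right)$ ($h{\left(X \right)} = \left(6 + X\right) \left(-3 + X\right) = \left(-3 + X\right) \left(6 + X\right)$)
$h{\left(p{\left(H{\left(-1 \right)} \right)} \right)} q = \left(-18 + \left(4 \left(-1\right)^{2}\right)^{2} + 3 \cdot 4 \left(-1\right)^{2}\right) \left(-4\right) = \left(-18 + \left(4 \cdot 1\right)^{2} + 3 \cdot 4 \cdot 1\right) \left(-4\right) = \left(-18 + 4^{2} + 3 \cdot 4\right) \left(-4\right) = \left(-18 + 16 + 12\right) \left(-4\right) = 10 \left(-4\right) = -40$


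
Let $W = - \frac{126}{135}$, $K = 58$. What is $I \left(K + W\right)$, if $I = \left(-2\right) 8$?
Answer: $- \frac{13696}{15} \approx -913.07$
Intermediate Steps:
$I = -16$
$W = - \frac{14}{15}$ ($W = \left(-126\right) \frac{1}{135} = - \frac{14}{15} \approx -0.93333$)
$I \left(K + W\right) = - 16 \left(58 - \frac{14}{15}\right) = \left(-16\right) \frac{856}{15} = - \frac{13696}{15}$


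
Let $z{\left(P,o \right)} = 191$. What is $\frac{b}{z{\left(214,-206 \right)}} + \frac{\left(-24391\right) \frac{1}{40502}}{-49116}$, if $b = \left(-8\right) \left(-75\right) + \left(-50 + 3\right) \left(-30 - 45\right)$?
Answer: $\frac{8205851615681}{379955580312} \approx 21.597$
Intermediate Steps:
$b = 4125$ ($b = 600 - -3525 = 600 + 3525 = 4125$)
$\frac{b}{z{\left(214,-206 \right)}} + \frac{\left(-24391\right) \frac{1}{40502}}{-49116} = \frac{4125}{191} + \frac{\left(-24391\right) \frac{1}{40502}}{-49116} = 4125 \cdot \frac{1}{191} + \left(-24391\right) \frac{1}{40502} \left(- \frac{1}{49116}\right) = \frac{4125}{191} - - \frac{24391}{1989296232} = \frac{4125}{191} + \frac{24391}{1989296232} = \frac{8205851615681}{379955580312}$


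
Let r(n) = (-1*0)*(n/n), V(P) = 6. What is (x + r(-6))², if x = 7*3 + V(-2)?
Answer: 729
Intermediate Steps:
r(n) = 0 (r(n) = 0*1 = 0)
x = 27 (x = 7*3 + 6 = 21 + 6 = 27)
(x + r(-6))² = (27 + 0)² = 27² = 729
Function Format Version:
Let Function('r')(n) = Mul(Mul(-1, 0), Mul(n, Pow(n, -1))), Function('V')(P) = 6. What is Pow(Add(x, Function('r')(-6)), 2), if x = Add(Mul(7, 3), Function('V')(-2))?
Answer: 729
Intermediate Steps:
Function('r')(n) = 0 (Function('r')(n) = Mul(0, 1) = 0)
x = 27 (x = Add(Mul(7, 3), 6) = Add(21, 6) = 27)
Pow(Add(x, Function('r')(-6)), 2) = Pow(Add(27, 0), 2) = Pow(27, 2) = 729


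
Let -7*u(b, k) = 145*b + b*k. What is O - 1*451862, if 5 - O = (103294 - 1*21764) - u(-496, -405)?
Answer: -3862669/7 ≈ -5.5181e+5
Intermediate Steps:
u(b, k) = -145*b/7 - b*k/7 (u(b, k) = -(145*b + b*k)/7 = -145*b/7 - b*k/7)
O = -699635/7 (O = 5 - ((103294 - 1*21764) - (-1)*(-496)*(145 - 405)/7) = 5 - ((103294 - 21764) - (-1)*(-496)*(-260)/7) = 5 - (81530 - 1*(-128960/7)) = 5 - (81530 + 128960/7) = 5 - 1*699670/7 = 5 - 699670/7 = -699635/7 ≈ -99948.)
O - 1*451862 = -699635/7 - 1*451862 = -699635/7 - 451862 = -3862669/7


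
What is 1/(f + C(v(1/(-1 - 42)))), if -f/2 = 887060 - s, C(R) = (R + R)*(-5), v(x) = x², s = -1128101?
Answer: -1849/7452065388 ≈ -2.4812e-7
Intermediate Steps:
C(R) = -10*R (C(R) = (2*R)*(-5) = -10*R)
f = -4030322 (f = -2*(887060 - 1*(-1128101)) = -2*(887060 + 1128101) = -2*2015161 = -4030322)
1/(f + C(v(1/(-1 - 42)))) = 1/(-4030322 - 10/(-1 - 42)²) = 1/(-4030322 - 10*(1/(-43))²) = 1/(-4030322 - 10*(-1/43)²) = 1/(-4030322 - 10*1/1849) = 1/(-4030322 - 10/1849) = 1/(-7452065388/1849) = -1849/7452065388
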